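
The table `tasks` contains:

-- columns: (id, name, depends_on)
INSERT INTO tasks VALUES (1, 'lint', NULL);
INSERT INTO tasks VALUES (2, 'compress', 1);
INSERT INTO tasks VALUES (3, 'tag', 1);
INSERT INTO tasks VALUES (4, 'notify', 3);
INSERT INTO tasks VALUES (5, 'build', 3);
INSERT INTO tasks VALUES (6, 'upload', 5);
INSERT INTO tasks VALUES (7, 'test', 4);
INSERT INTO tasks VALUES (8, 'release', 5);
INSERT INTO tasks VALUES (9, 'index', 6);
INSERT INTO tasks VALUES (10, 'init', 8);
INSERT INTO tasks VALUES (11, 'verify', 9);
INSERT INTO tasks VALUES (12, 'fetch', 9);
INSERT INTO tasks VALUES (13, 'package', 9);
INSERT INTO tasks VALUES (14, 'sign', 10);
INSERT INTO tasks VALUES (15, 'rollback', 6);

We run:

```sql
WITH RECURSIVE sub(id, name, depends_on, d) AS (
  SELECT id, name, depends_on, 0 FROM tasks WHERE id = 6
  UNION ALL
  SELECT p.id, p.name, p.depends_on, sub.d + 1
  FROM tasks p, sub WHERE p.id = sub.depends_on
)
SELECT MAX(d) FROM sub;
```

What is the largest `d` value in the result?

3

Base: id=6 (upload), depends_on=5, d 0.
Iteration 1: join on id=5 -> build (id 5, depends_on=3, d 1).
Iteration 2: join on id=3 -> tag (id 3, depends_on=1, d 2).
Iteration 3: join on id=1 -> lint (id 1, depends_on=NULL, d 3).
Iteration 4: depends_on is NULL; no match; recursion stops.
d values: 0, 1, 2, 3; the maximum is 3.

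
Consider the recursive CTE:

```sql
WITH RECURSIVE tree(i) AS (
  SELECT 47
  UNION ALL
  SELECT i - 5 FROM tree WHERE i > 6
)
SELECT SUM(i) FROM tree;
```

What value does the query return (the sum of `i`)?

Base: i=47.
Iteration 1: 47 > 6 holds -> i = 47 - 5 = 42.
Iteration 2: 42 > 6 holds -> i = 42 - 5 = 37.
Iteration 3: 37 > 6 holds -> i = 37 - 5 = 32.
Iteration 4: 32 > 6 holds -> i = 32 - 5 = 27.
Iteration 5: 27 > 6 holds -> i = 27 - 5 = 22.
Iteration 6: 22 > 6 holds -> i = 22 - 5 = 17.
Iteration 7: 17 > 6 holds -> i = 17 - 5 = 12.
Iteration 8: 12 > 6 holds -> i = 12 - 5 = 7.
Iteration 9: 7 > 6 holds -> i = 7 - 5 = 2.
Iteration 10: 2 > 6 fails; recursion stops.
SUM(i) = 47 + 42 + 37 + 32 + 27 + 22 + 17 + 12 + 7 + 2 = 245.

245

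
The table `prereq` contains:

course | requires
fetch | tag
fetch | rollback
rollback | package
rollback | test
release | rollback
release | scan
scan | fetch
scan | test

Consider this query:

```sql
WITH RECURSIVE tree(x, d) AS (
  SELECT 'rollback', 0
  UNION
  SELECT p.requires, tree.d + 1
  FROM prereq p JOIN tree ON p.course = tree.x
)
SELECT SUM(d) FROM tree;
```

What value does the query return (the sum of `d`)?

Base: (rollback, d=0).
Iteration 1: edges from {rollback} -> (package, d=1), (test, d=1).
Iteration 2: no outgoing edges from {package,test}; recursion stops.
SUM(d) = 0 + 1 + 1 = 2.

2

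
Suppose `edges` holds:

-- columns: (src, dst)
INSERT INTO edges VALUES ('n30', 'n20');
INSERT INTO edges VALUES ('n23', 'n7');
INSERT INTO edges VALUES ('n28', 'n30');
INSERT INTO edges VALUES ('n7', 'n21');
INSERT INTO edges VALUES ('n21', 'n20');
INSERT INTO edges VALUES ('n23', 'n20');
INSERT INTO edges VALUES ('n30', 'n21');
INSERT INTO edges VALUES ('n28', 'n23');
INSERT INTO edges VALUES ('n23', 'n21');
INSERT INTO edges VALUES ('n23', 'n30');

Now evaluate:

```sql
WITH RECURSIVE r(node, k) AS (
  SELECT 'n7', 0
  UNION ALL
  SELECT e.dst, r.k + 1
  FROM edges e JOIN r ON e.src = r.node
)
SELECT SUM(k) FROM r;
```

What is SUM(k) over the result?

Base: (n7, k=0).
Iteration 1: edges from {n7} -> (n21, k=1).
Iteration 2: edges from {n21} -> (n20, k=2).
Iteration 3: no outgoing edges from {n20}; recursion stops.
SUM(k) = 0 + 1 + 2 = 3.

3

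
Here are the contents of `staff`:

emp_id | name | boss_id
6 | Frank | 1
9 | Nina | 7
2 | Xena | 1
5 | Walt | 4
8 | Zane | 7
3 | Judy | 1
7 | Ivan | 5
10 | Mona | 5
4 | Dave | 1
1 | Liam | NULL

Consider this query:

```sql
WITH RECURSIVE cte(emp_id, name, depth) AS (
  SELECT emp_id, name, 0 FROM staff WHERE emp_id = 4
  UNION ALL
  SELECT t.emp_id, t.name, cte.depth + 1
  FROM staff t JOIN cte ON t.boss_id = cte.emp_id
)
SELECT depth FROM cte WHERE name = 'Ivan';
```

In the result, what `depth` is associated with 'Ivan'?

2

Base: emp_id=4 (Dave) at depth 0.
Iteration 1: rows with boss_id in {4} -> Walt (id 5, depth 1).
Iteration 2: rows with boss_id in {5} -> Ivan (id 7, depth 2), Mona (id 10, depth 2).
Iteration 3: rows with boss_id in {7,10} -> Zane (id 8, depth 3), Nina (id 9, depth 3).
Iteration 4: no rows with boss_id in {8,9}; recursion stops.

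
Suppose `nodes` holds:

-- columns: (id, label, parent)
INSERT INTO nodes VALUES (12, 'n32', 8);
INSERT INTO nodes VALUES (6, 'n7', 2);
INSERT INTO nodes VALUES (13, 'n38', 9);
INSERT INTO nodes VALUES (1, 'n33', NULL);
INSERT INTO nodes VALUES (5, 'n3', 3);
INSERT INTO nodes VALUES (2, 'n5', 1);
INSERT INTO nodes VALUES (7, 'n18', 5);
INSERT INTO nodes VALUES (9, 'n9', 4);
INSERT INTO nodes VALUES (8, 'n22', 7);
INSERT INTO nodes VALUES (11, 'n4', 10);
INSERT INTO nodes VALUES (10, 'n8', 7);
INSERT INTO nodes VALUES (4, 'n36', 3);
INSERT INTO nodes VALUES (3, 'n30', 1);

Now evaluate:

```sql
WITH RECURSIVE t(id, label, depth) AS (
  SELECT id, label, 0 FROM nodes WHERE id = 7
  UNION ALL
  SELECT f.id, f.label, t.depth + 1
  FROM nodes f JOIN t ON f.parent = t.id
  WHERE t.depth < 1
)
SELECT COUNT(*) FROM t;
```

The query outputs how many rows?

3

Base: id=7 (n18) at depth 0.
Iteration 1: rows with parent in {7} -> n22 (id 8, depth 1), n8 (id 10, depth 1).
Iteration 2: depth < 1 fails for all current rows; recursion stops.
Total rows emitted: 3.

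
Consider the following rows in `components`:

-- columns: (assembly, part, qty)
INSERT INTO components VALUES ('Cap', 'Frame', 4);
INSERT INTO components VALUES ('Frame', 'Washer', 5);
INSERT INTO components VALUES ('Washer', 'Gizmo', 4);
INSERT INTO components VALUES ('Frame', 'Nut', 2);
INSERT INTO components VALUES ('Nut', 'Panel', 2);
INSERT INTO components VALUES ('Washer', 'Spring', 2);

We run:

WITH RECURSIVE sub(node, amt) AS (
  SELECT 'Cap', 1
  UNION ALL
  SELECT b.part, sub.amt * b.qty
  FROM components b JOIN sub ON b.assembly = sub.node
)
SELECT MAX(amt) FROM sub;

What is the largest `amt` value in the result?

Base: (Cap, amt=1).
Iteration 1: components of {Cap} -> Frame = 1*4 = 4.
Iteration 2: components of {Frame} -> Nut = 4*2 = 8, Washer = 4*5 = 20.
Iteration 3: components of {Nut,Washer} -> Gizmo = 20*4 = 80, Panel = 8*2 = 16, Spring = 20*2 = 40.
Iteration 4: no further components; recursion stops.
amt values: 1, 4, 20, 8, 80, 40, 16; the maximum is 80.

80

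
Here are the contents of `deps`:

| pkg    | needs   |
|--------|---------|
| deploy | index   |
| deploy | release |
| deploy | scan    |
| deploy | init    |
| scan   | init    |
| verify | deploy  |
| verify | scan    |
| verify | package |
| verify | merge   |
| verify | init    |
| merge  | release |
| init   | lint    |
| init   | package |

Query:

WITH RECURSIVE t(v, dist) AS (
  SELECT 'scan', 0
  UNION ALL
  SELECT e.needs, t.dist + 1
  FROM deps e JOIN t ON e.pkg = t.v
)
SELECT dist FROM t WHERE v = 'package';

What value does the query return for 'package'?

2

Base: (scan, dist=0).
Iteration 1: edges from {scan} -> (init, dist=1).
Iteration 2: edges from {init} -> (lint, dist=2), (package, dist=2).
Iteration 3: no outgoing edges from {lint,package}; recursion stops.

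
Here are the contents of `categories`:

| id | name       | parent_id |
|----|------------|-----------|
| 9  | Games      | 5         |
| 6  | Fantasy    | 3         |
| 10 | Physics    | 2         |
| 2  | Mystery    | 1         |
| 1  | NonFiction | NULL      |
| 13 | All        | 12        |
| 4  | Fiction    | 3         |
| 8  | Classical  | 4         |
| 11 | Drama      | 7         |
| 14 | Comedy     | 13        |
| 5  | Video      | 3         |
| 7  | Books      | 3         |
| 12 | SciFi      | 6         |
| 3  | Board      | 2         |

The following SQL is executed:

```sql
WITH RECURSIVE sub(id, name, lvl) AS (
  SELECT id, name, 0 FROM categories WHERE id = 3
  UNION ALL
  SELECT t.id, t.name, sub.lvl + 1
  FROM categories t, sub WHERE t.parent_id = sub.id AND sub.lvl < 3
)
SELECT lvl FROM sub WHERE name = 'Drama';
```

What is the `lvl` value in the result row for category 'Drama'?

2

Base: id=3 (Board) at lvl 0.
Iteration 1: rows with parent_id in {3} -> Fiction (id 4, lvl 1), Video (id 5, lvl 1), Fantasy (id 6, lvl 1), Books (id 7, lvl 1).
Iteration 2: rows with parent_id in {4,5,6,7} -> Classical (id 8, lvl 2), Games (id 9, lvl 2), Drama (id 11, lvl 2), SciFi (id 12, lvl 2).
Iteration 3: rows with parent_id in {8,9,11,12} -> All (id 13, lvl 3).
Iteration 4: lvl < 3 fails for all current rows; recursion stops.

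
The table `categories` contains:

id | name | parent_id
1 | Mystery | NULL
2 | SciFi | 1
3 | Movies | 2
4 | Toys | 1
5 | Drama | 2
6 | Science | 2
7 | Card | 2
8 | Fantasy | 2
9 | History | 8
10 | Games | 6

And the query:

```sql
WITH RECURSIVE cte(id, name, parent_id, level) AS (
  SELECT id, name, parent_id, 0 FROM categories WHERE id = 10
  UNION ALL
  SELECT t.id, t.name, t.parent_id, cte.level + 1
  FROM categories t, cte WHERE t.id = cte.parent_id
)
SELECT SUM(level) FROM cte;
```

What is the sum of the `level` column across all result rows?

Base: id=10 (Games), parent_id=6, level 0.
Iteration 1: join on id=6 -> Science (id 6, parent_id=2, level 1).
Iteration 2: join on id=2 -> SciFi (id 2, parent_id=1, level 2).
Iteration 3: join on id=1 -> Mystery (id 1, parent_id=NULL, level 3).
Iteration 4: parent_id is NULL; no match; recursion stops.
SUM(level) = 0 + 1 + 2 + 3 = 6.

6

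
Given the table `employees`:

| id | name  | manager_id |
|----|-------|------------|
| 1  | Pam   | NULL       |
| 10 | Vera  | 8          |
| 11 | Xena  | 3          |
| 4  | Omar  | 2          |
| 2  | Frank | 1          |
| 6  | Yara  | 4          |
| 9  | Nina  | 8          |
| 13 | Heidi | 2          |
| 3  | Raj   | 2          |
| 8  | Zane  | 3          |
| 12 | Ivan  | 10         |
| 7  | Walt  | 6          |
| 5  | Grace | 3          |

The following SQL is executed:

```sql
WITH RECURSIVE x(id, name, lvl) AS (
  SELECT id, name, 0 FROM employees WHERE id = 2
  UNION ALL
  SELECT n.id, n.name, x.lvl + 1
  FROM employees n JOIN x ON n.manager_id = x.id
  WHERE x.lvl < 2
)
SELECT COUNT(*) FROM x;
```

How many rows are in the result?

Base: id=2 (Frank) at lvl 0.
Iteration 1: rows with manager_id in {2} -> Raj (id 3, lvl 1), Omar (id 4, lvl 1), Heidi (id 13, lvl 1).
Iteration 2: rows with manager_id in {3,4,13} -> Grace (id 5, lvl 2), Yara (id 6, lvl 2), Zane (id 8, lvl 2), Xena (id 11, lvl 2).
Iteration 3: lvl < 2 fails for all current rows; recursion stops.
Total rows emitted: 8.

8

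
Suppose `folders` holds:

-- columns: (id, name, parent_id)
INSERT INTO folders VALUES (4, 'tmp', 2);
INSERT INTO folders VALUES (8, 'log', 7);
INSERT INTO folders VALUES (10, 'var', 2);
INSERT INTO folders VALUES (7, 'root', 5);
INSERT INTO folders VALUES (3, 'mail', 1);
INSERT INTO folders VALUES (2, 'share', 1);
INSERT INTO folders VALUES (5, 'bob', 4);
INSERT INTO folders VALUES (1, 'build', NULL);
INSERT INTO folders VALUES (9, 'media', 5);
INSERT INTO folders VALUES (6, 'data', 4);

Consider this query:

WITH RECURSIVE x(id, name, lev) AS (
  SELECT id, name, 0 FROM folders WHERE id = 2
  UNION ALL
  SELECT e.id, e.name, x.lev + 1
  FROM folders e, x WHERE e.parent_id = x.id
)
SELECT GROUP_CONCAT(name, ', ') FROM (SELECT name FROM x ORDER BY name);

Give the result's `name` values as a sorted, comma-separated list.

Base: id=2 (share) at lev 0.
Iteration 1: rows with parent_id in {2} -> tmp (id 4, lev 1), var (id 10, lev 1).
Iteration 2: rows with parent_id in {4,10} -> bob (id 5, lev 2), data (id 6, lev 2).
Iteration 3: rows with parent_id in {5,6} -> root (id 7, lev 3), media (id 9, lev 3).
Iteration 4: rows with parent_id in {7,9} -> log (id 8, lev 4).
Iteration 5: no rows with parent_id in {8}; recursion stops.

bob, data, log, media, root, share, tmp, var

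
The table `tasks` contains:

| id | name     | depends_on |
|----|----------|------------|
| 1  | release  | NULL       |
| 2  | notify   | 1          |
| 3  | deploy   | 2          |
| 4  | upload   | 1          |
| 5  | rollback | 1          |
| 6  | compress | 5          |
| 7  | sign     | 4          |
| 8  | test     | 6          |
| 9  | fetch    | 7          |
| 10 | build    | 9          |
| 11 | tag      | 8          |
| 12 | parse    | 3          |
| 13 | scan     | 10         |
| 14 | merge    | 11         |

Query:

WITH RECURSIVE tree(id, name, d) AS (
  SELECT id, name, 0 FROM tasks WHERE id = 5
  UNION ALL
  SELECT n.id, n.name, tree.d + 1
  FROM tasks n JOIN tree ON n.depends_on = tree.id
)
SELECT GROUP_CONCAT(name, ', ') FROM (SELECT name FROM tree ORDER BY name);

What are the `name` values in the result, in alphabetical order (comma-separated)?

Base: id=5 (rollback) at d 0.
Iteration 1: rows with depends_on in {5} -> compress (id 6, d 1).
Iteration 2: rows with depends_on in {6} -> test (id 8, d 2).
Iteration 3: rows with depends_on in {8} -> tag (id 11, d 3).
Iteration 4: rows with depends_on in {11} -> merge (id 14, d 4).
Iteration 5: no rows with depends_on in {14}; recursion stops.

compress, merge, rollback, tag, test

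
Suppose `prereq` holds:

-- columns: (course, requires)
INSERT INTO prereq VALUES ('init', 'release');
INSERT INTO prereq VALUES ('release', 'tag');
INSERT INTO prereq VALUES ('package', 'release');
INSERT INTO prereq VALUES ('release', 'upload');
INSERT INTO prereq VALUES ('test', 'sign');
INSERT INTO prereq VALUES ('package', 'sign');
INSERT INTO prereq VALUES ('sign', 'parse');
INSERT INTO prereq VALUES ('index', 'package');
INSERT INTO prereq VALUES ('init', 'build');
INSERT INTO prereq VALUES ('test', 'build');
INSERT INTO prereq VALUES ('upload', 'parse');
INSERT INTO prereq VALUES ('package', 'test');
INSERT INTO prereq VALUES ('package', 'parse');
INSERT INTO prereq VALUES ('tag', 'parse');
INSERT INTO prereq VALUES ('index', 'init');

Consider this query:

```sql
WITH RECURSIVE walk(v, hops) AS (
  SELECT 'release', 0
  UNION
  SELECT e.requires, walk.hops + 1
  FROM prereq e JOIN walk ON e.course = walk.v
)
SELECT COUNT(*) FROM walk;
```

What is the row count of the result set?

Base: (release, hops=0).
Iteration 1: edges from {release} -> (tag, hops=1), (upload, hops=1).
Iteration 2: edges from {tag,upload} -> (parse, hops=2). [UNION drops 1 duplicate row(s)]
Iteration 3: no outgoing edges from {parse}; recursion stops.
Total rows emitted: 4.

4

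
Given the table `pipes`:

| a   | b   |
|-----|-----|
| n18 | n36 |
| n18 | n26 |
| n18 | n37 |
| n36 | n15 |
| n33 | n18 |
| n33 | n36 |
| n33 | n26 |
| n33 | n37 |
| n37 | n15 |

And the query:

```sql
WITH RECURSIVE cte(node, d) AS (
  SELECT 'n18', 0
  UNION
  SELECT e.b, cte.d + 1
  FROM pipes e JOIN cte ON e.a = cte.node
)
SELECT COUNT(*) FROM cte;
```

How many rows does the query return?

Base: (n18, d=0).
Iteration 1: edges from {n18} -> (n26, d=1), (n36, d=1), (n37, d=1).
Iteration 2: edges from {n26,n36,n37} -> (n15, d=2). [UNION drops 1 duplicate row(s)]
Iteration 3: no outgoing edges from {n15}; recursion stops.
Total rows emitted: 5.

5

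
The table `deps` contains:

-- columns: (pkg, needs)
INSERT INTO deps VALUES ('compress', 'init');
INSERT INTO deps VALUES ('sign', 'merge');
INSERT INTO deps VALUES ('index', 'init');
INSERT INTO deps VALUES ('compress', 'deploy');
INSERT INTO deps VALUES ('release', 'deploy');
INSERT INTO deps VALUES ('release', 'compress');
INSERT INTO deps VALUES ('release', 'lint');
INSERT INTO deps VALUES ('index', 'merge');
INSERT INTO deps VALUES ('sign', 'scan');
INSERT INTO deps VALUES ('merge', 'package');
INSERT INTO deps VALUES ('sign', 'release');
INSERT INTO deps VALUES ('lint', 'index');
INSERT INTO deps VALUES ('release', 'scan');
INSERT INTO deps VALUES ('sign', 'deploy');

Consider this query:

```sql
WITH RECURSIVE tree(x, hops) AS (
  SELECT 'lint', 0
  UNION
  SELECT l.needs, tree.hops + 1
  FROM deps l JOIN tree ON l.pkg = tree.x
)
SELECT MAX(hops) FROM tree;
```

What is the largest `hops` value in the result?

Base: (lint, hops=0).
Iteration 1: edges from {lint} -> (index, hops=1).
Iteration 2: edges from {index} -> (init, hops=2), (merge, hops=2).
Iteration 3: edges from {init,merge} -> (package, hops=3).
Iteration 4: no outgoing edges from {package}; recursion stops.
hops values: 0, 1, 2, 2, 3; the maximum is 3.

3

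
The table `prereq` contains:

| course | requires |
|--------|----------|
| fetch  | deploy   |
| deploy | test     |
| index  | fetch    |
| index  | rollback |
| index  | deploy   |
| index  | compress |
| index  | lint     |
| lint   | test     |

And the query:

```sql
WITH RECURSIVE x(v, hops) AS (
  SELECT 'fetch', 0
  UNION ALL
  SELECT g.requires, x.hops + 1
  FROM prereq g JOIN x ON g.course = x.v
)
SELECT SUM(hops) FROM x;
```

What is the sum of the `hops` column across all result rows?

Base: (fetch, hops=0).
Iteration 1: edges from {fetch} -> (deploy, hops=1).
Iteration 2: edges from {deploy} -> (test, hops=2).
Iteration 3: no outgoing edges from {test}; recursion stops.
SUM(hops) = 0 + 1 + 2 = 3.

3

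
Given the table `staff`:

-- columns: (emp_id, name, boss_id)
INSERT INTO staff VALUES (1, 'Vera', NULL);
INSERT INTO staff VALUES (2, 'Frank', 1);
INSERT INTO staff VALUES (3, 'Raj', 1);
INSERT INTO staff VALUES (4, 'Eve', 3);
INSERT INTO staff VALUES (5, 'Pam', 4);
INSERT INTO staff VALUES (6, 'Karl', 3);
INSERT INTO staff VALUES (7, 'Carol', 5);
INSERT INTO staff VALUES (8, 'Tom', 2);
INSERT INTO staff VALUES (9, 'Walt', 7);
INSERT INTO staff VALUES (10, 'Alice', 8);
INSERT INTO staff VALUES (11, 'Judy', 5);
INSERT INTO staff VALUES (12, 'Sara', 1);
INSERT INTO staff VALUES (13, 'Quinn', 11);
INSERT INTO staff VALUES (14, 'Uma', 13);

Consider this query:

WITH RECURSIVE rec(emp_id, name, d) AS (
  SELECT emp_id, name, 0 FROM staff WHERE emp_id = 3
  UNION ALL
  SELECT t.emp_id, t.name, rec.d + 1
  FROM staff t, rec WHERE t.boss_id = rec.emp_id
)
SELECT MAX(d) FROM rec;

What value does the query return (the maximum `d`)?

Base: emp_id=3 (Raj) at d 0.
Iteration 1: rows with boss_id in {3} -> Eve (id 4, d 1), Karl (id 6, d 1).
Iteration 2: rows with boss_id in {4,6} -> Pam (id 5, d 2).
Iteration 3: rows with boss_id in {5} -> Carol (id 7, d 3), Judy (id 11, d 3).
Iteration 4: rows with boss_id in {7,11} -> Walt (id 9, d 4), Quinn (id 13, d 4).
Iteration 5: rows with boss_id in {9,13} -> Uma (id 14, d 5).
Iteration 6: no rows with boss_id in {14}; recursion stops.
d values: 0, 1, 1, 2, 3, 3, 4, 4, 5; the maximum is 5.

5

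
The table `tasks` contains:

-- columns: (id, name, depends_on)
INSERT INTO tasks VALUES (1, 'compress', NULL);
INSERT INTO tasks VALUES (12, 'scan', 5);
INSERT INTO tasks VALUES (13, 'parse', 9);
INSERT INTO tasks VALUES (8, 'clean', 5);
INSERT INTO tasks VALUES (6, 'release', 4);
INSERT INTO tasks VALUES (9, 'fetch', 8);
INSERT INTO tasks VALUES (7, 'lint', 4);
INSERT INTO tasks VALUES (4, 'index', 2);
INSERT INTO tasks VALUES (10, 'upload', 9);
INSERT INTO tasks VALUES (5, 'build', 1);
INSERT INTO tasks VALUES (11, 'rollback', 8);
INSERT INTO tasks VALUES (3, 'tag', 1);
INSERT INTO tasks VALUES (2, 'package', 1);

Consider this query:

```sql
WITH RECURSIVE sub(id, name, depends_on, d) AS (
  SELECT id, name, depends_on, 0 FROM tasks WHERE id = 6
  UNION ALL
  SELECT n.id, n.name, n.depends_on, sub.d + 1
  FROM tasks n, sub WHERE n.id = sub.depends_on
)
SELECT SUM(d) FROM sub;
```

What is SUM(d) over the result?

6

Base: id=6 (release), depends_on=4, d 0.
Iteration 1: join on id=4 -> index (id 4, depends_on=2, d 1).
Iteration 2: join on id=2 -> package (id 2, depends_on=1, d 2).
Iteration 3: join on id=1 -> compress (id 1, depends_on=NULL, d 3).
Iteration 4: depends_on is NULL; no match; recursion stops.
SUM(d) = 0 + 1 + 2 + 3 = 6.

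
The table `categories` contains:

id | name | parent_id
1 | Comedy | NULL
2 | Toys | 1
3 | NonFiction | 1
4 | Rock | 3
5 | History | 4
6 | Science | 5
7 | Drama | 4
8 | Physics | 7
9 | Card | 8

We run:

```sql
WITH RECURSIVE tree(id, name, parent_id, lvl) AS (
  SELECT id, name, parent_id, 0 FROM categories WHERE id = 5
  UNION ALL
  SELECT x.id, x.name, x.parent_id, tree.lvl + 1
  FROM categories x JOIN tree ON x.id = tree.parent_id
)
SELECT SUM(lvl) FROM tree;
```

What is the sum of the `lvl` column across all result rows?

6

Base: id=5 (History), parent_id=4, lvl 0.
Iteration 1: join on id=4 -> Rock (id 4, parent_id=3, lvl 1).
Iteration 2: join on id=3 -> NonFiction (id 3, parent_id=1, lvl 2).
Iteration 3: join on id=1 -> Comedy (id 1, parent_id=NULL, lvl 3).
Iteration 4: parent_id is NULL; no match; recursion stops.
SUM(lvl) = 0 + 1 + 2 + 3 = 6.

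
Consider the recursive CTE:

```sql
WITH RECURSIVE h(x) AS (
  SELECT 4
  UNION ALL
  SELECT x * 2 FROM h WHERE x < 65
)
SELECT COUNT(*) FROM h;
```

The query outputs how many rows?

6

Base: x=4.
Iteration 1: 4 < 65 holds -> x = 4 * 2 = 8.
Iteration 2: 8 < 65 holds -> x = 8 * 2 = 16.
Iteration 3: 16 < 65 holds -> x = 16 * 2 = 32.
Iteration 4: 32 < 65 holds -> x = 32 * 2 = 64.
Iteration 5: 64 < 65 holds -> x = 64 * 2 = 128.
Iteration 6: 128 < 65 fails; recursion stops.
Total rows emitted: 6.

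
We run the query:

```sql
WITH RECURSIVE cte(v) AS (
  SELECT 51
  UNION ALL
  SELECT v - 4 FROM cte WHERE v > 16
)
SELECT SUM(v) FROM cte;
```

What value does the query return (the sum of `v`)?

330

Base: v=51.
Iteration 1: 51 > 16 holds -> v = 51 - 4 = 47.
Iteration 2: 47 > 16 holds -> v = 47 - 4 = 43.
Iteration 3: 43 > 16 holds -> v = 43 - 4 = 39.
Iteration 4: 39 > 16 holds -> v = 39 - 4 = 35.
Iteration 5: 35 > 16 holds -> v = 35 - 4 = 31.
Iteration 6: 31 > 16 holds -> v = 31 - 4 = 27.
Iteration 7: 27 > 16 holds -> v = 27 - 4 = 23.
Iteration 8: 23 > 16 holds -> v = 23 - 4 = 19.
Iteration 9: 19 > 16 holds -> v = 19 - 4 = 15.
Iteration 10: 15 > 16 fails; recursion stops.
SUM(v) = 51 + 47 + 43 + 39 + 35 + 31 + 27 + 23 + 19 + 15 = 330.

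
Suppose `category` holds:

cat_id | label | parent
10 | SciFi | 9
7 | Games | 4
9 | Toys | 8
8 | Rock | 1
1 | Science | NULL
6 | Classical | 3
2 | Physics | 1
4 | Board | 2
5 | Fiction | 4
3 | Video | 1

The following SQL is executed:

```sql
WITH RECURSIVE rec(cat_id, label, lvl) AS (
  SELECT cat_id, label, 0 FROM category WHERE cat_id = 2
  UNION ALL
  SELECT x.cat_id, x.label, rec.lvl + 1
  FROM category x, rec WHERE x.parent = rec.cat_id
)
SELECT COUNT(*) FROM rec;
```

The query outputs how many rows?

Base: cat_id=2 (Physics) at lvl 0.
Iteration 1: rows with parent in {2} -> Board (id 4, lvl 1).
Iteration 2: rows with parent in {4} -> Fiction (id 5, lvl 2), Games (id 7, lvl 2).
Iteration 3: no rows with parent in {5,7}; recursion stops.
Total rows emitted: 4.

4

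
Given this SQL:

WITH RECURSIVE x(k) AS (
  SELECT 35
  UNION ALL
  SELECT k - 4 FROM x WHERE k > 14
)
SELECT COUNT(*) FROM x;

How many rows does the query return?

7

Base: k=35.
Iteration 1: 35 > 14 holds -> k = 35 - 4 = 31.
Iteration 2: 31 > 14 holds -> k = 31 - 4 = 27.
Iteration 3: 27 > 14 holds -> k = 27 - 4 = 23.
Iteration 4: 23 > 14 holds -> k = 23 - 4 = 19.
Iteration 5: 19 > 14 holds -> k = 19 - 4 = 15.
Iteration 6: 15 > 14 holds -> k = 15 - 4 = 11.
Iteration 7: 11 > 14 fails; recursion stops.
Total rows emitted: 7.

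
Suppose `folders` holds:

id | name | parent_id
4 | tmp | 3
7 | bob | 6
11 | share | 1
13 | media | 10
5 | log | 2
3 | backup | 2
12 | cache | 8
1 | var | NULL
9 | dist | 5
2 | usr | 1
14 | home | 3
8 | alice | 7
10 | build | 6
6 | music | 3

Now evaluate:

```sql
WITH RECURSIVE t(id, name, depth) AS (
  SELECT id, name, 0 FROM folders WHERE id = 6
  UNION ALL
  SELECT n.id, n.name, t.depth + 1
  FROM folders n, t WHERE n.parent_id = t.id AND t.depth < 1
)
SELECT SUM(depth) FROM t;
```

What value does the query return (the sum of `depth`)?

2

Base: id=6 (music) at depth 0.
Iteration 1: rows with parent_id in {6} -> bob (id 7, depth 1), build (id 10, depth 1).
Iteration 2: depth < 1 fails for all current rows; recursion stops.
SUM(depth) = 0 + 1 + 1 = 2.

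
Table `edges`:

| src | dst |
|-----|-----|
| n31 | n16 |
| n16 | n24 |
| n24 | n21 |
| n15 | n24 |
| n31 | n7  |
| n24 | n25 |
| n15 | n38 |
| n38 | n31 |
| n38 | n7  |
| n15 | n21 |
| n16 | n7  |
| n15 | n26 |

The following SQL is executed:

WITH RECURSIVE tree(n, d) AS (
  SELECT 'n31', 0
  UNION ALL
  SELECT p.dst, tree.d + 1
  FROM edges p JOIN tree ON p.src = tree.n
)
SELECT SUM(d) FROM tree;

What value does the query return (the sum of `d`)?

12

Base: (n31, d=0).
Iteration 1: edges from {n31} -> (n16, d=1), (n7, d=1).
Iteration 2: edges from {n16,n7} -> (n24, d=2), (n7, d=2).
Iteration 3: edges from {n24,n7} -> (n21, d=3), (n25, d=3).
Iteration 4: no outgoing edges from {n21,n25}; recursion stops.
SUM(d) = 0 + 1 + 1 + 2 + 2 + 3 + 3 = 12.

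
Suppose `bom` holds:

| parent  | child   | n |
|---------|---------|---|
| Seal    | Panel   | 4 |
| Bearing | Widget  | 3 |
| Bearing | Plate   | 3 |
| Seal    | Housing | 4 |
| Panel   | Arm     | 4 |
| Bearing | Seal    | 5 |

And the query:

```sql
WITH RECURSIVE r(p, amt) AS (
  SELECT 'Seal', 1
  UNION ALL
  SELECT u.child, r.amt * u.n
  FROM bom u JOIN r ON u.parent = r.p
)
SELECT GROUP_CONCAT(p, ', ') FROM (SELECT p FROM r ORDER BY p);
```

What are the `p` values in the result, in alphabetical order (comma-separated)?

Base: (Seal, amt=1).
Iteration 1: components of {Seal} -> Housing = 1*4 = 4, Panel = 1*4 = 4.
Iteration 2: components of {Housing,Panel} -> Arm = 4*4 = 16.
Iteration 3: no further components; recursion stops.

Arm, Housing, Panel, Seal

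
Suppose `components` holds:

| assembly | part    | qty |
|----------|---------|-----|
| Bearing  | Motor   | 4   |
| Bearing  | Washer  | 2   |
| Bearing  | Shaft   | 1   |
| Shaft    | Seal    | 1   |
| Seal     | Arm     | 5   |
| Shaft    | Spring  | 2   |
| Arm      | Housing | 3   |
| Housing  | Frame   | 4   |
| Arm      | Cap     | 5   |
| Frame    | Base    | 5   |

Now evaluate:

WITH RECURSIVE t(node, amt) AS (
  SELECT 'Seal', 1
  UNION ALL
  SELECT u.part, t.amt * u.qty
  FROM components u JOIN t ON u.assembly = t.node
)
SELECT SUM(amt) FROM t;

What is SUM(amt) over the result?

406

Base: (Seal, amt=1).
Iteration 1: components of {Seal} -> Arm = 1*5 = 5.
Iteration 2: components of {Arm} -> Cap = 5*5 = 25, Housing = 5*3 = 15.
Iteration 3: components of {Cap,Housing} -> Frame = 15*4 = 60.
Iteration 4: components of {Frame} -> Base = 60*5 = 300.
Iteration 5: no further components; recursion stops.
SUM(amt) = 1 + 5 + 15 + 25 + 60 + 300 = 406.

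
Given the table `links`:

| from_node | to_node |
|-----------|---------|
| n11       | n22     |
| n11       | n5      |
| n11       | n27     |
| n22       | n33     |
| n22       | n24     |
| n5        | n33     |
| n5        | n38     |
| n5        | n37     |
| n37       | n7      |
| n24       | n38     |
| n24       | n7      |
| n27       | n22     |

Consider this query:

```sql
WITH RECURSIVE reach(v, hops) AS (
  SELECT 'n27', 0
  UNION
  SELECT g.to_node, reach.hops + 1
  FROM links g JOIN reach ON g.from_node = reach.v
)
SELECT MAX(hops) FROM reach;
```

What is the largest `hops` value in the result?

3

Base: (n27, hops=0).
Iteration 1: edges from {n27} -> (n22, hops=1).
Iteration 2: edges from {n22} -> (n24, hops=2), (n33, hops=2).
Iteration 3: edges from {n24,n33} -> (n38, hops=3), (n7, hops=3).
Iteration 4: no outgoing edges from {n38,n7}; recursion stops.
hops values: 0, 1, 2, 2, 3, 3; the maximum is 3.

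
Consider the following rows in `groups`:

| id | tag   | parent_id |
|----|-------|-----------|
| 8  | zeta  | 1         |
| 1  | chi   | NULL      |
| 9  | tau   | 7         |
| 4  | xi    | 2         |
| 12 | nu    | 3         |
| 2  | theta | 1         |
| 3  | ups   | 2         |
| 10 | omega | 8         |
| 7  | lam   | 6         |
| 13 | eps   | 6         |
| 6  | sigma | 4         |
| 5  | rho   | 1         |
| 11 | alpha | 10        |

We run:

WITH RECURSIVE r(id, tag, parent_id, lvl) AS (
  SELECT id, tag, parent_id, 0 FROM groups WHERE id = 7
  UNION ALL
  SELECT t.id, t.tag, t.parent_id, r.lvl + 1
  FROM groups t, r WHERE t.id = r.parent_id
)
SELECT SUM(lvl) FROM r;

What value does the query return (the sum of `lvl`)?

10

Base: id=7 (lam), parent_id=6, lvl 0.
Iteration 1: join on id=6 -> sigma (id 6, parent_id=4, lvl 1).
Iteration 2: join on id=4 -> xi (id 4, parent_id=2, lvl 2).
Iteration 3: join on id=2 -> theta (id 2, parent_id=1, lvl 3).
Iteration 4: join on id=1 -> chi (id 1, parent_id=NULL, lvl 4).
Iteration 5: parent_id is NULL; no match; recursion stops.
SUM(lvl) = 0 + 1 + 2 + 3 + 4 = 10.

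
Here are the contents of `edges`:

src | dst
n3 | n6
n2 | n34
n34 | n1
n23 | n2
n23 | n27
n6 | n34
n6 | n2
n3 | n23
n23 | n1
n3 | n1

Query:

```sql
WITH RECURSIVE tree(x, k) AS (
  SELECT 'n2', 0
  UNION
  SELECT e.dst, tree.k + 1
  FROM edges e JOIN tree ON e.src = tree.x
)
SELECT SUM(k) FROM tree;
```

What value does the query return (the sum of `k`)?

3

Base: (n2, k=0).
Iteration 1: edges from {n2} -> (n34, k=1).
Iteration 2: edges from {n34} -> (n1, k=2).
Iteration 3: no outgoing edges from {n1}; recursion stops.
SUM(k) = 0 + 1 + 2 = 3.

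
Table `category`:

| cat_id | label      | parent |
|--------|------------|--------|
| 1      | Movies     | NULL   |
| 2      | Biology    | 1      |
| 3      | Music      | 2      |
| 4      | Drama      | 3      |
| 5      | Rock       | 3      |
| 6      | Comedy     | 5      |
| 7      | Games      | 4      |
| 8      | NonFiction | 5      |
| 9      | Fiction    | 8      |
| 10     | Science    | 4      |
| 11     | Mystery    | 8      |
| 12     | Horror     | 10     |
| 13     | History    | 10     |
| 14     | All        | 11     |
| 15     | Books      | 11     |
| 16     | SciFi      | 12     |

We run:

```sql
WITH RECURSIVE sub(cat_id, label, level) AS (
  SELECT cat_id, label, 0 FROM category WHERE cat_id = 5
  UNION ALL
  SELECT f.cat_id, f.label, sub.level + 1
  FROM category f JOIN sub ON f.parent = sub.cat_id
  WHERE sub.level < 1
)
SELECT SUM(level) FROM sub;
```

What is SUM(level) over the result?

Base: cat_id=5 (Rock) at level 0.
Iteration 1: rows with parent in {5} -> Comedy (id 6, level 1), NonFiction (id 8, level 1).
Iteration 2: level < 1 fails for all current rows; recursion stops.
SUM(level) = 0 + 1 + 1 = 2.

2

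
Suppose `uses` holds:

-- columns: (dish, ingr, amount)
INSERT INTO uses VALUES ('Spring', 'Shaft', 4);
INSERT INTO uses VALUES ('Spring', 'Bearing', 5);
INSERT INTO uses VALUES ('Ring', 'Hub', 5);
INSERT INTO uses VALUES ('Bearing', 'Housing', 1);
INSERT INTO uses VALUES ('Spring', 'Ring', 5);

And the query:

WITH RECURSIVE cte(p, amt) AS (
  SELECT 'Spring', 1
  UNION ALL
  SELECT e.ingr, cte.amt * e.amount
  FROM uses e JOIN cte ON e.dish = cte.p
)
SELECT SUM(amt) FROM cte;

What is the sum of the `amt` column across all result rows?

45

Base: (Spring, amt=1).
Iteration 1: components of {Spring} -> Bearing = 1*5 = 5, Ring = 1*5 = 5, Shaft = 1*4 = 4.
Iteration 2: components of {Bearing,Ring,Shaft} -> Housing = 5*1 = 5, Hub = 5*5 = 25.
Iteration 3: no further components; recursion stops.
SUM(amt) = 1 + 5 + 5 + 4 + 25 + 5 = 45.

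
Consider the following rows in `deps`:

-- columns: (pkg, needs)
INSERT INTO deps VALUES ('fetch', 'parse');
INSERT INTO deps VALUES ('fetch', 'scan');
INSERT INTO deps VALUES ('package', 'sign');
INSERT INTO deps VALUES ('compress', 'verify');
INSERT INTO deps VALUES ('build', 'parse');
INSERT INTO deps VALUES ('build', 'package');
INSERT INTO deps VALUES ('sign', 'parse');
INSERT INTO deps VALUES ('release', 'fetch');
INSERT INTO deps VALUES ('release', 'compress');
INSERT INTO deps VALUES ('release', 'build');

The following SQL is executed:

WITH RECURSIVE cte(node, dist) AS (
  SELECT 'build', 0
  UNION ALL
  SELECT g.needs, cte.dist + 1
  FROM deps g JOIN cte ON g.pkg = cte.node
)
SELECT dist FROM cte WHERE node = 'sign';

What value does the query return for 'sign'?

2

Base: (build, dist=0).
Iteration 1: edges from {build} -> (package, dist=1), (parse, dist=1).
Iteration 2: edges from {package,parse} -> (sign, dist=2).
Iteration 3: edges from {sign} -> (parse, dist=3).
Iteration 4: no outgoing edges from {parse}; recursion stops.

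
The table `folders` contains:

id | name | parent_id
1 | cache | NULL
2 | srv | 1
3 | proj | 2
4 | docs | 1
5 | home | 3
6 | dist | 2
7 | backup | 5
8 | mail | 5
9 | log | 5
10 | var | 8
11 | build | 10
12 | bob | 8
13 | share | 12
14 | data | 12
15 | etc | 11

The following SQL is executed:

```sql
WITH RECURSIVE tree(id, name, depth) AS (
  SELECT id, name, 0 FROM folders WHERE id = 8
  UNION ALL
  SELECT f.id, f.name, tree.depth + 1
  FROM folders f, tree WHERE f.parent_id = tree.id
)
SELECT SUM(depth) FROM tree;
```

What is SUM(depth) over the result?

11

Base: id=8 (mail) at depth 0.
Iteration 1: rows with parent_id in {8} -> var (id 10, depth 1), bob (id 12, depth 1).
Iteration 2: rows with parent_id in {10,12} -> build (id 11, depth 2), share (id 13, depth 2), data (id 14, depth 2).
Iteration 3: rows with parent_id in {11,13,14} -> etc (id 15, depth 3).
Iteration 4: no rows with parent_id in {15}; recursion stops.
SUM(depth) = 0 + 1 + 1 + 2 + 2 + 2 + 3 = 11.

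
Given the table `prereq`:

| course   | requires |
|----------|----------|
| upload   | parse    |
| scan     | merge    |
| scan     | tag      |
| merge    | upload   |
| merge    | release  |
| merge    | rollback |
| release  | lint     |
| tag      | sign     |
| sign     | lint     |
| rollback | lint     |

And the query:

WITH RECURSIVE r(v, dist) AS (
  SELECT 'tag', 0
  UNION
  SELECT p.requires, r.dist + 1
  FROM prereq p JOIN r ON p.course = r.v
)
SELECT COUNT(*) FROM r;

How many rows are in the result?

Base: (tag, dist=0).
Iteration 1: edges from {tag} -> (sign, dist=1).
Iteration 2: edges from {sign} -> (lint, dist=2).
Iteration 3: no outgoing edges from {lint}; recursion stops.
Total rows emitted: 3.

3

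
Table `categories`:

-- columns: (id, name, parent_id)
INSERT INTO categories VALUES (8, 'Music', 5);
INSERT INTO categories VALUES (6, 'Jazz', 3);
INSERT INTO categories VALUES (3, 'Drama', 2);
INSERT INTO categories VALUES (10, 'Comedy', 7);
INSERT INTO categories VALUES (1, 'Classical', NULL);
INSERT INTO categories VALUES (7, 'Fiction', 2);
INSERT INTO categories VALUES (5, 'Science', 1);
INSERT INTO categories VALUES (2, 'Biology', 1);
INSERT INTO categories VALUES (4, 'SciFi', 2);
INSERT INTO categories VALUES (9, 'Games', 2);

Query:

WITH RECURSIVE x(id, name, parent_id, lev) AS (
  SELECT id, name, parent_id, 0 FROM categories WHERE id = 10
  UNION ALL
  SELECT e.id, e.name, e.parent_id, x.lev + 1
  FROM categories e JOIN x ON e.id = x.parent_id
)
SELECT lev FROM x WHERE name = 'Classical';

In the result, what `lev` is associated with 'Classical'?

3

Base: id=10 (Comedy), parent_id=7, lev 0.
Iteration 1: join on id=7 -> Fiction (id 7, parent_id=2, lev 1).
Iteration 2: join on id=2 -> Biology (id 2, parent_id=1, lev 2).
Iteration 3: join on id=1 -> Classical (id 1, parent_id=NULL, lev 3).
Iteration 4: parent_id is NULL; no match; recursion stops.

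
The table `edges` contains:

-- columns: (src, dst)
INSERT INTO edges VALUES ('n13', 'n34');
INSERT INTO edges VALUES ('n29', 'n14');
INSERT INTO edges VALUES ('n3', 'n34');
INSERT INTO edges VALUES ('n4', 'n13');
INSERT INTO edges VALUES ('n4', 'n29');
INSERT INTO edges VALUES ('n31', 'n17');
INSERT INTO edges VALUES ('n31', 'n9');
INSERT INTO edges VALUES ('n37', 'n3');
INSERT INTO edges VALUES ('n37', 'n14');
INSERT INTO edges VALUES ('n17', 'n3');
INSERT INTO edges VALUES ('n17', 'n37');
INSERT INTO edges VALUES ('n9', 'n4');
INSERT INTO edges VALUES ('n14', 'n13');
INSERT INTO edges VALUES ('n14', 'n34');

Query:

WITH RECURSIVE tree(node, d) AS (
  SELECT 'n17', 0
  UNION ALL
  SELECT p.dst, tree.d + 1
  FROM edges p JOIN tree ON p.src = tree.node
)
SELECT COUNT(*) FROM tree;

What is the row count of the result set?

10

Base: (n17, d=0).
Iteration 1: edges from {n17} -> (n3, d=1), (n37, d=1).
Iteration 2: edges from {n3,n37} -> (n14, d=2), (n3, d=2), (n34, d=2).
Iteration 3: edges from {n14,n3,n34} -> (n13, d=3), (n34, d=3) x2. [UNION ALL keeps all 3 new rows, including repeats]
Iteration 4: edges from {n13,n34} -> (n34, d=4).
Iteration 5: no outgoing edges from {n34}; recursion stops.
Total rows emitted: 10.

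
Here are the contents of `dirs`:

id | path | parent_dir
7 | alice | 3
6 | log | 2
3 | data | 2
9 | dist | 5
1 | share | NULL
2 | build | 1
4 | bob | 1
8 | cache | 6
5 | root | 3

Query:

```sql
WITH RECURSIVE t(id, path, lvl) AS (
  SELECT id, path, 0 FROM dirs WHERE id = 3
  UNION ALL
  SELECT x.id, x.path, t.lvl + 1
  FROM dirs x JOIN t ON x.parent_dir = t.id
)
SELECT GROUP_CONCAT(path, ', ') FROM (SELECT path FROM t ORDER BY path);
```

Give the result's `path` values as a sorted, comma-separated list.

alice, data, dist, root

Base: id=3 (data) at lvl 0.
Iteration 1: rows with parent_dir in {3} -> root (id 5, lvl 1), alice (id 7, lvl 1).
Iteration 2: rows with parent_dir in {5,7} -> dist (id 9, lvl 2).
Iteration 3: no rows with parent_dir in {9}; recursion stops.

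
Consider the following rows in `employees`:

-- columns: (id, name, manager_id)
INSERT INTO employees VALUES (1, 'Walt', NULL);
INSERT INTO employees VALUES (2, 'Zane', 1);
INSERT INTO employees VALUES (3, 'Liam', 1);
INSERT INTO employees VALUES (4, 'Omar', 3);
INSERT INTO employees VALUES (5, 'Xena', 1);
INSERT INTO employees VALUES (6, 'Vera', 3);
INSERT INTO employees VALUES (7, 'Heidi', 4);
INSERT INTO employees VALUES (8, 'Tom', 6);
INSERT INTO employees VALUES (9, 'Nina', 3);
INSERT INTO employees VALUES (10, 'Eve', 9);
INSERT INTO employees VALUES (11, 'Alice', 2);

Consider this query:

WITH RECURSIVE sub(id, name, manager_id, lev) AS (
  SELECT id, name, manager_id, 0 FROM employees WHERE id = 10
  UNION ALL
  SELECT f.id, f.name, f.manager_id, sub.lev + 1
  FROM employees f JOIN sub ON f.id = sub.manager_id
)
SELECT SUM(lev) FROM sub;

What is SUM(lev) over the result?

6

Base: id=10 (Eve), manager_id=9, lev 0.
Iteration 1: join on id=9 -> Nina (id 9, manager_id=3, lev 1).
Iteration 2: join on id=3 -> Liam (id 3, manager_id=1, lev 2).
Iteration 3: join on id=1 -> Walt (id 1, manager_id=NULL, lev 3).
Iteration 4: manager_id is NULL; no match; recursion stops.
SUM(lev) = 0 + 1 + 2 + 3 = 6.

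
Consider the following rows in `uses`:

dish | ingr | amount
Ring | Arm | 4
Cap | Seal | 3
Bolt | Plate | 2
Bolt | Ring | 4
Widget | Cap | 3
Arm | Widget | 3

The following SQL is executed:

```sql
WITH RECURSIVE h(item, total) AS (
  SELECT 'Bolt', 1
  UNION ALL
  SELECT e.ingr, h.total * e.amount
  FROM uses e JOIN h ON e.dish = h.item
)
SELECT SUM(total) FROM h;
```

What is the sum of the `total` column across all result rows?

Base: (Bolt, total=1).
Iteration 1: components of {Bolt} -> Plate = 1*2 = 2, Ring = 1*4 = 4.
Iteration 2: components of {Plate,Ring} -> Arm = 4*4 = 16.
Iteration 3: components of {Arm} -> Widget = 16*3 = 48.
Iteration 4: components of {Widget} -> Cap = 48*3 = 144.
Iteration 5: components of {Cap} -> Seal = 144*3 = 432.
Iteration 6: no further components; recursion stops.
SUM(total) = 1 + 4 + 2 + 16 + 48 + 144 + 432 = 647.

647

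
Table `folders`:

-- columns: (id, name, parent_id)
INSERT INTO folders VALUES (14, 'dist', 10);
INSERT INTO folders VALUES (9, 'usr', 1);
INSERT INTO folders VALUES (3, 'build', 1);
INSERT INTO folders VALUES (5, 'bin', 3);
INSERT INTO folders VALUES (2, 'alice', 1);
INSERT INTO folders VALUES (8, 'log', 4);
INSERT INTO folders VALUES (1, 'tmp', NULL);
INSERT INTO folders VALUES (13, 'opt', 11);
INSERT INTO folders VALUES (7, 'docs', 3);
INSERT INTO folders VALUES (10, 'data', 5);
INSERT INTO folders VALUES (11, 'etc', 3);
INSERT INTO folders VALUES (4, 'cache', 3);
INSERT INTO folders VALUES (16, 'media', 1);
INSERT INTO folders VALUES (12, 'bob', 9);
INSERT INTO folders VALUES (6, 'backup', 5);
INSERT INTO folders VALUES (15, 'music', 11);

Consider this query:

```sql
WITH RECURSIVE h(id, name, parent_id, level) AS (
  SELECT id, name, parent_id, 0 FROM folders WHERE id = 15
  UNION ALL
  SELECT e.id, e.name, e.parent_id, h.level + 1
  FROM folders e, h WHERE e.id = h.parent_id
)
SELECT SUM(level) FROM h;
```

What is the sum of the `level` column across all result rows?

6

Base: id=15 (music), parent_id=11, level 0.
Iteration 1: join on id=11 -> etc (id 11, parent_id=3, level 1).
Iteration 2: join on id=3 -> build (id 3, parent_id=1, level 2).
Iteration 3: join on id=1 -> tmp (id 1, parent_id=NULL, level 3).
Iteration 4: parent_id is NULL; no match; recursion stops.
SUM(level) = 0 + 1 + 2 + 3 = 6.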